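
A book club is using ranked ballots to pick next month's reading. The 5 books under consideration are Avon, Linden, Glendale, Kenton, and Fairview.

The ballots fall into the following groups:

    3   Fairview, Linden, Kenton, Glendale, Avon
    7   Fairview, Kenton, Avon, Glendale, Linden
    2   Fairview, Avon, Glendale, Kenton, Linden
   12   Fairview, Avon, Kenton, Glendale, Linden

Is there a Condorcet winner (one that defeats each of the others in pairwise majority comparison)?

Yes

Head-to-head results (24 voters total):
Avon vs Linden: Avon wins 21–3.
Avon vs Glendale: Avon wins 21–3.
Avon vs Kenton: Avon wins 14–10.
Avon vs Fairview: Fairview wins 24–0.
Linden vs Glendale: Glendale wins 21–3.
Linden vs Kenton: Kenton wins 21–3.
Linden vs Fairview: Fairview wins 24–0.
Glendale vs Kenton: Kenton wins 22–2.
Glendale vs Fairview: Fairview wins 24–0.
Kenton vs Fairview: Fairview wins 24–0.
Fairview beats each rival — Avon (24–0), Linden (24–0), Glendale (24–0), Kenton (24–0) — so Fairview is the Condorcet winner.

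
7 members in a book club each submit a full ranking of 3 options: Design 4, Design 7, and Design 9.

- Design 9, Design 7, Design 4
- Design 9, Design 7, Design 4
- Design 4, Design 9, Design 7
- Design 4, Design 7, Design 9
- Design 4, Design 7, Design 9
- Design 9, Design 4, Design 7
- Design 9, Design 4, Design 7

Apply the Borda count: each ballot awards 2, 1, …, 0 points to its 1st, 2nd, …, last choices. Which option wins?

Borda scores:
  Design 4: 0 + 0 + 2 + 2 + 2 + 1 + 1 = 8
  Design 7: 1 + 1 + 0 + 1 + 1 + 0 + 0 = 4
  Design 9: 2 + 2 + 1 + 0 + 0 + 2 + 2 = 9
Design 9 has the highest total.

Design 9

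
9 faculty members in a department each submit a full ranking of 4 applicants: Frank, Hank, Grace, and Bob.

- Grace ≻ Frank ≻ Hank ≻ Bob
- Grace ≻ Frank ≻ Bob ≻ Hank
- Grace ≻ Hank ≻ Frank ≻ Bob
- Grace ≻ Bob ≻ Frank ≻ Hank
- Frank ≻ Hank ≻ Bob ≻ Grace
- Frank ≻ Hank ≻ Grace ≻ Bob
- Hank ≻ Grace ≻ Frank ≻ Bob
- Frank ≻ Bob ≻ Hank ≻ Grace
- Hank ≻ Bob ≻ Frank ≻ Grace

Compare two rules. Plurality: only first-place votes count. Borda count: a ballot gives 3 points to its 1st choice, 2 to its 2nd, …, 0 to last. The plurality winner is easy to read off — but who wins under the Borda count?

Frank

Plurality first-place counts: Frank 3, Hank 2, Grace 4, Bob 0 → Grace.
Borda totals: Frank 17, Hank 14, Grace 15, Bob 8 → Frank.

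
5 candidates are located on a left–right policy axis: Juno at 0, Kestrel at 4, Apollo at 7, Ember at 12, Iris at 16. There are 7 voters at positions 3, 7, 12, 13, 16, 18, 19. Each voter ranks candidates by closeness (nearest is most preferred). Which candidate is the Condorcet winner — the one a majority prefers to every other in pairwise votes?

With single-peaked preferences on a line, the Condorcet winner is the candidate closest to the median voter.
The median voter (position 13) is closest to Ember at 12.
Check: Ember vs Kestrel — voters closer to Ember: 5 of 7.

Ember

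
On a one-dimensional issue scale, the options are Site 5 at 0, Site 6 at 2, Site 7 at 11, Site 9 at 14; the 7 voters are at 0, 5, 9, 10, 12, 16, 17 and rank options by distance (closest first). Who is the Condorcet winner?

With single-peaked preferences on a line, the Condorcet winner is the candidate closest to the median voter.
The median voter (position 10) is closest to Site 7 at 11.
Check: Site 7 vs Site 9 — voters closer to Site 7: 5 of 7.

Site 7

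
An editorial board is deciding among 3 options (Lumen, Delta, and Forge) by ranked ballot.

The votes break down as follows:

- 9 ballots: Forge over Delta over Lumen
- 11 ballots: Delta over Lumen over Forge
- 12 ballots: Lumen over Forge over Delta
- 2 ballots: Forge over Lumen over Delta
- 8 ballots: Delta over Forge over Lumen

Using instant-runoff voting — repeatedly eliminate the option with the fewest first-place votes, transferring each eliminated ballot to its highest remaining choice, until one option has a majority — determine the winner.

Delta

Round 1: Delta 19, Lumen 12, Forge 11. Forge has the fewest and is eliminated.
Round 2: Delta 28, Lumen 14. Delta has a majority.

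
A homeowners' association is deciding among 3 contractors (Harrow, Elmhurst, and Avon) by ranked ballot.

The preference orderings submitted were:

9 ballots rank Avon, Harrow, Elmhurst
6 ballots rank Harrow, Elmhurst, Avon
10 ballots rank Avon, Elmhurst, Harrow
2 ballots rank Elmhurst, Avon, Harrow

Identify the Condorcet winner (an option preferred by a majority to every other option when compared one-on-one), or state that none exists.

Avon

Head-to-head results (27 voters total):
Harrow vs Elmhurst: Harrow wins 15–12.
Harrow vs Avon: Avon wins 21–6.
Elmhurst vs Avon: Avon wins 19–8.
Avon beats each rival — Harrow (21–6), Elmhurst (19–8) — so Avon is the Condorcet winner.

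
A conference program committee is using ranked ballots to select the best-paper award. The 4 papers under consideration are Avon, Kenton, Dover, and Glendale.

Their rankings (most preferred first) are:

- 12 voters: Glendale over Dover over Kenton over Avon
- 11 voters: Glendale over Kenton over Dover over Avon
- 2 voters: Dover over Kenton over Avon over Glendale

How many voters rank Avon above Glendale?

Ballots ranking Avon above Glendale: 2.
Ballots ranking Glendale above Avon: 12+11 = 23.
So 2 of 25 voters prefer Avon to Glendale.

2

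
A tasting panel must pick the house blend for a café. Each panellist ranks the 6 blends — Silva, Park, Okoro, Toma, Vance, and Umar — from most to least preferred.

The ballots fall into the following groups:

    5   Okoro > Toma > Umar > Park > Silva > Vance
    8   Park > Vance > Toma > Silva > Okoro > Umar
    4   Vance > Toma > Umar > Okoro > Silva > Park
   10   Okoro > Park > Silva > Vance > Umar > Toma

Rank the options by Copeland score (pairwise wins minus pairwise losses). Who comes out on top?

Okoro

Pairwise results:
  Silva vs Park: Park wins 23–4.
  Silva vs Okoro: Okoro wins 19–8.
  Silva vs Toma: Toma wins 17–10.
  Silva vs Vance: Silva wins 15–12.
  Silva vs Umar: Silva wins 18–9.
  Park vs Okoro: Okoro wins 19–8.
  Park vs Toma: Park wins 18–9.
  Park vs Vance: Park wins 23–4.
  Park vs Umar: Park wins 18–9.
  Okoro vs Toma: Okoro wins 15–12.
  Okoro vs Vance: Okoro wins 15–12.
  Okoro vs Umar: Okoro wins 23–4.
  Toma vs Vance: Vance wins 22–5.
  Toma vs Umar: Toma wins 17–10.
  Vance vs Umar: Vance wins 22–5.
Copeland scores (wins − losses):
  Silva: 2 − 3 = -1
  Park: 4 − 1 = 3
  Okoro: 5 − 0 = 5
  Toma: 2 − 3 = -1
  Vance: 2 − 3 = -1
  Umar: 0 − 5 = -5
Okoro has the best Copeland score.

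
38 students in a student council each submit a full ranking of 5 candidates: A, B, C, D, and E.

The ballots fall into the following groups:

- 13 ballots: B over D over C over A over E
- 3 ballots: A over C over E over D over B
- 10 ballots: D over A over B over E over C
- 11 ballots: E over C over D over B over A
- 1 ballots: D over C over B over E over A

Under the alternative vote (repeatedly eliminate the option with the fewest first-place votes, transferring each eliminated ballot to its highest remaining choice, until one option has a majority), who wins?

B

Round 1: B 13, D 11, E 11, A 3, C 0. C has the fewest and is eliminated.
Round 2: B 13, D 11, E 11, A 3. A has the fewest and is eliminated.
Round 3: E 14, B 13, D 11. D has the fewest and is eliminated.
Round 4: B 24, E 14. B has a majority.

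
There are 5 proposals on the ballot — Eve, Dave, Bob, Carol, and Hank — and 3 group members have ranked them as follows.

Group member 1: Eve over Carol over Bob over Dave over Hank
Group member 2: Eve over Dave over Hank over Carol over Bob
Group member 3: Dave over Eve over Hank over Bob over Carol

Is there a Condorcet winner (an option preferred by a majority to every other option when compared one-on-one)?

Yes

Head-to-head results (3 voters total):
Eve vs Dave: Eve wins 2–1.
Eve vs Bob: Eve wins 3–0.
Eve vs Carol: Eve wins 3–0.
Eve vs Hank: Eve wins 3–0.
Dave vs Bob: Dave wins 2–1.
Dave vs Carol: Dave wins 2–1.
Dave vs Hank: Dave wins 3–0.
Bob vs Carol: Carol wins 2–1.
Bob vs Hank: Hank wins 2–1.
Carol vs Hank: Hank wins 2–1.
Eve beats each rival — Dave (2–1), Bob (3–0), Carol (3–0), Hank (3–0) — so Eve is the Condorcet winner.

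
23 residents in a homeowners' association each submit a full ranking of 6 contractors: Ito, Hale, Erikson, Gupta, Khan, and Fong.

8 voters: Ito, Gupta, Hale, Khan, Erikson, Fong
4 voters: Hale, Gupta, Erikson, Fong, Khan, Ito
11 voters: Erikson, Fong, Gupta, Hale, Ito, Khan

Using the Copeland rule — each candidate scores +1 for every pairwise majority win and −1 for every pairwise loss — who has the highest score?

Gupta

Pairwise results:
  Ito vs Hale: Hale wins 15–8.
  Ito vs Erikson: Erikson wins 15–8.
  Ito vs Gupta: Gupta wins 15–8.
  Ito vs Khan: Ito wins 19–4.
  Ito vs Fong: Fong wins 15–8.
  Hale vs Erikson: Hale wins 12–11.
  Hale vs Gupta: Gupta wins 19–4.
  Hale vs Khan: Hale wins 23–0.
  Hale vs Fong: Hale wins 12–11.
  Erikson vs Gupta: Gupta wins 12–11.
  Erikson vs Khan: Erikson wins 15–8.
  Erikson vs Fong: Erikson wins 23–0.
  Gupta vs Khan: Gupta wins 23–0.
  Gupta vs Fong: Gupta wins 12–11.
  Khan vs Fong: Fong wins 15–8.
Copeland scores (wins − losses):
  Ito: 1 − 4 = -3
  Hale: 4 − 1 = 3
  Erikson: 3 − 2 = 1
  Gupta: 5 − 0 = 5
  Khan: 0 − 5 = -5
  Fong: 2 − 3 = -1
Gupta has the best Copeland score.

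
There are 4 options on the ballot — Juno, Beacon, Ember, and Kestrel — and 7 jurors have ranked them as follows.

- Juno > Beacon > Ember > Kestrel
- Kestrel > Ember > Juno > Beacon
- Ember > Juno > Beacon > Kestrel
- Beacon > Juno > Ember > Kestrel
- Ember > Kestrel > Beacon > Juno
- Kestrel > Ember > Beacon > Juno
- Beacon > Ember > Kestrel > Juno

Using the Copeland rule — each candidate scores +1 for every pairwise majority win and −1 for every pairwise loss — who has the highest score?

Ember

Pairwise results:
  Juno vs Beacon: Beacon wins 4–3.
  Juno vs Ember: Ember wins 5–2.
  Juno vs Kestrel: Kestrel wins 4–3.
  Beacon vs Ember: Ember wins 4–3.
  Beacon vs Kestrel: Beacon wins 4–3.
  Ember vs Kestrel: Ember wins 5–2.
Copeland scores (wins − losses):
  Juno: 0 − 3 = -3
  Beacon: 2 − 1 = 1
  Ember: 3 − 0 = 3
  Kestrel: 1 − 2 = -1
Ember has the best Copeland score.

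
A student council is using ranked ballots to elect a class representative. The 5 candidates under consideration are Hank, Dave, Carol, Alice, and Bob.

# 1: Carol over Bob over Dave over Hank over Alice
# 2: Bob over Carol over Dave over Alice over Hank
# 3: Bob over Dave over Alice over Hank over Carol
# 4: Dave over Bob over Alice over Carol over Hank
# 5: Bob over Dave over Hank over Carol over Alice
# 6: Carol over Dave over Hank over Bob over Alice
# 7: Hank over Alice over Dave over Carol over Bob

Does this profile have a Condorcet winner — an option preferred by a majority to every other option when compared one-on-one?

Head-to-head results (7 voters total):
Hank vs Dave: Dave wins 6–1.
Hank vs Carol: Carol wins 4–3.
Hank vs Alice: Hank wins 4–3.
Hank vs Bob: Bob wins 5–2.
Dave vs Carol: Dave wins 4–3.
Dave vs Alice: Dave wins 6–1.
Dave vs Bob: Bob wins 4–3.
Carol vs Alice: Carol wins 4–3.
Carol vs Bob: Bob wins 4–3.
Alice vs Bob: Bob wins 6–1.
Bob beats each rival — Hank (5–2), Dave (4–3), Carol (4–3), Alice (6–1) — so Bob is the Condorcet winner.

Yes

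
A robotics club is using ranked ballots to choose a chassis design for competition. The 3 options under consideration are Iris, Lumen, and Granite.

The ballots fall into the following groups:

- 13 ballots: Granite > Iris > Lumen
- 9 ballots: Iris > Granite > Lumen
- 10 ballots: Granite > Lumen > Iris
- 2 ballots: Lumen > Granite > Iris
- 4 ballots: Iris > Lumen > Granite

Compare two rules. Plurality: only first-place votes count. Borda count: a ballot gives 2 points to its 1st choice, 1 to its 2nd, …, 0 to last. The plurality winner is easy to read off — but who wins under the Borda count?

Granite

Plurality first-place counts: Iris 13, Lumen 2, Granite 23 → Granite.
Borda totals: Iris 39, Lumen 18, Granite 57 → Granite.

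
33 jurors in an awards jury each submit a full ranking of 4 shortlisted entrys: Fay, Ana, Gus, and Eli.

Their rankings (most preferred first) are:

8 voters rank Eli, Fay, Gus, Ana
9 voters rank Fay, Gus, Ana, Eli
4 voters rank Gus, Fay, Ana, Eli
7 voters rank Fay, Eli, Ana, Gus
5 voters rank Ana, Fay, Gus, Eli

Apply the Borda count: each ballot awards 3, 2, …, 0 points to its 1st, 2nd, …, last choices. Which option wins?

Borda scores:
  Fay: 8·2 + 9·3 + 4·2 + 7·3 + 5·2 = 82
  Ana: 8·0 + 9·1 + 4·1 + 7·1 + 5·3 = 35
  Gus: 8·1 + 9·2 + 4·3 + 7·0 + 5·1 = 43
  Eli: 8·3 + 9·0 + 4·0 + 7·2 + 5·0 = 38
Fay has the highest total.

Fay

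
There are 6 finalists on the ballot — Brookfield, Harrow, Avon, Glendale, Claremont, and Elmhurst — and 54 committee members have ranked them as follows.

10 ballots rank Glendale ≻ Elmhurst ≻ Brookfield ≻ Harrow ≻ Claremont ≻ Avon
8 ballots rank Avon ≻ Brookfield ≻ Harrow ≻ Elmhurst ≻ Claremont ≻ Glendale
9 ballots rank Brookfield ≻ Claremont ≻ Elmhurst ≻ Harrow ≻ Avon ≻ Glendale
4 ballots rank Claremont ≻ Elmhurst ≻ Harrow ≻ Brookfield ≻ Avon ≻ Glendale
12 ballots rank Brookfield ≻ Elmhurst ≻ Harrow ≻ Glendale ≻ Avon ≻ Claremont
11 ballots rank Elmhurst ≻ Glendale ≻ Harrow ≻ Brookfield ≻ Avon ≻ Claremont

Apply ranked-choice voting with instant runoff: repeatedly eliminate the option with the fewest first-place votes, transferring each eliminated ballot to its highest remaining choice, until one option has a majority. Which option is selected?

Brookfield

Round 1: Brookfield 21, Elmhurst 11, Glendale 10, Avon 8, Claremont 4, Harrow 0. Harrow has the fewest and is eliminated.
Round 2: Brookfield 21, Elmhurst 11, Glendale 10, Avon 8, Claremont 4. Claremont has the fewest and is eliminated.
Round 3: Brookfield 21, Elmhurst 15, Glendale 10, Avon 8. Avon has the fewest and is eliminated.
Round 4: Brookfield 29, Elmhurst 15, Glendale 10. Brookfield has a majority.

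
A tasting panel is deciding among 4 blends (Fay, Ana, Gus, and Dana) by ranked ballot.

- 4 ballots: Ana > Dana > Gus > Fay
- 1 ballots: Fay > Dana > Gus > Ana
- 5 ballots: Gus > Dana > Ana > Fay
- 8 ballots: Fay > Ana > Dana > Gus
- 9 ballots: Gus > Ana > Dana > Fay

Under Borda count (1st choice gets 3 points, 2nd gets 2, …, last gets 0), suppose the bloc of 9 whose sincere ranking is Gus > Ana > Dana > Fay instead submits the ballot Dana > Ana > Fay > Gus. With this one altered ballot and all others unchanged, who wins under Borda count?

Dana

Borda totals with the altered ballot: Fay 36, Ana 51, Gus 20, Dana 55.
The switch changes the winner from Ana to Dana.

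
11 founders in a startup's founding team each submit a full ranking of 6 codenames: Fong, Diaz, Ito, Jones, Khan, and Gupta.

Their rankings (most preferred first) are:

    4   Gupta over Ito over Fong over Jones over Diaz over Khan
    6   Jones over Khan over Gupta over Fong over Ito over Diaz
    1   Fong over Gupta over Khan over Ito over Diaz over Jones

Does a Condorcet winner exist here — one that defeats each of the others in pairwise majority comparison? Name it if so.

Head-to-head results (11 voters total):
Fong vs Diaz: Fong wins 11–0.
Fong vs Ito: Fong wins 7–4.
Fong vs Jones: Jones wins 6–5.
Fong vs Khan: Khan wins 6–5.
Fong vs Gupta: Gupta wins 10–1.
Diaz vs Ito: Ito wins 11–0.
Diaz vs Jones: Jones wins 10–1.
Diaz vs Khan: Khan wins 7–4.
Diaz vs Gupta: Gupta wins 11–0.
Ito vs Jones: Jones wins 6–5.
Ito vs Khan: Khan wins 7–4.
Ito vs Gupta: Gupta wins 11–0.
Jones vs Khan: Jones wins 10–1.
Jones vs Gupta: Jones wins 6–5.
Khan vs Gupta: Khan wins 6–5.
Jones beats each rival — Fong (6–5), Diaz (10–1), Ito (6–5), Khan (10–1), Gupta (6–5) — so Jones is the Condorcet winner.

Jones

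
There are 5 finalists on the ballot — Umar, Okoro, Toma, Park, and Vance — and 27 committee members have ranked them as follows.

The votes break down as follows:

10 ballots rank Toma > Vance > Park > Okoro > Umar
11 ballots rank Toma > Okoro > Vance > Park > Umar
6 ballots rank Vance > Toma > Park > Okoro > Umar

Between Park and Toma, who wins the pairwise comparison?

Toma

Ballots ranking Park above Toma: 0.
Ballots ranking Toma above Park: 10+11+6 = 27.
Toma wins the head-to-head, 27–0.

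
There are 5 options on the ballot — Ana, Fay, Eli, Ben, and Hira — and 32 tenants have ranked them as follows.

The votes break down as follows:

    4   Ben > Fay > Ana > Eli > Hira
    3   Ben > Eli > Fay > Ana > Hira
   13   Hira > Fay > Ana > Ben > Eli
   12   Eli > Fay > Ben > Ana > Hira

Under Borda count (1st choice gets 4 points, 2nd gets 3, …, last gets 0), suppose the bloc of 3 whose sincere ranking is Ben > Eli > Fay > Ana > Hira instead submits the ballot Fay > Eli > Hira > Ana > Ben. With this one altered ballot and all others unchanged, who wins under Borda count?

Fay

Borda totals with the altered ballot: Ana 49, Fay 99, Eli 61, Ben 53, Hira 58.
The winner is unchanged: still Fay.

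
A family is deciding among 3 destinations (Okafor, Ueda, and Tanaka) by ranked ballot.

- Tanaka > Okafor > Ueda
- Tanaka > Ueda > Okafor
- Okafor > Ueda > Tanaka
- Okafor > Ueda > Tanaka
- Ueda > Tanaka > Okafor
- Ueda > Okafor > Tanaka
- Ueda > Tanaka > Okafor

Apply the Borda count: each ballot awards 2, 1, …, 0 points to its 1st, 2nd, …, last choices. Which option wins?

Ueda

Borda scores:
  Okafor: 1 + 0 + 2 + 2 + 0 + 1 + 0 = 6
  Ueda: 0 + 1 + 1 + 1 + 2 + 2 + 2 = 9
  Tanaka: 2 + 2 + 0 + 0 + 1 + 0 + 1 = 6
Ueda has the highest total.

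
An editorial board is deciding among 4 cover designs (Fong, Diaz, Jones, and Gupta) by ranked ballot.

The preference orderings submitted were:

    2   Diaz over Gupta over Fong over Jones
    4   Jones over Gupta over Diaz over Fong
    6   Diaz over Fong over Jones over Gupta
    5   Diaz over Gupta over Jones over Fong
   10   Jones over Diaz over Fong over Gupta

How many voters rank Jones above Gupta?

20

Ballots ranking Jones above Gupta: 4+6+10 = 20.
Ballots ranking Gupta above Jones: 2+5 = 7.
So 20 of 27 voters prefer Jones to Gupta.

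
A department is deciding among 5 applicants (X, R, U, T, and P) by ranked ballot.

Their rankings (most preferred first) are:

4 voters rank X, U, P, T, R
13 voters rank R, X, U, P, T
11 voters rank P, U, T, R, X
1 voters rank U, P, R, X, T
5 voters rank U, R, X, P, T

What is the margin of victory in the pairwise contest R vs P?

2

Ballots ranking R above P: 13+5 = 18.
Ballots ranking P above R: 4+11+1 = 16.
R wins 18–16, a margin of 2.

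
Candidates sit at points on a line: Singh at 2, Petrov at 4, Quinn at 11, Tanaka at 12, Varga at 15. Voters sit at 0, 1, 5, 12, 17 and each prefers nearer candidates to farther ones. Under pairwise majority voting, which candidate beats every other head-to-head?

With single-peaked preferences on a line, the Condorcet winner is the candidate closest to the median voter.
The median voter (position 5) is closest to Petrov at 4.
Check: Petrov vs Quinn — voters closer to Petrov: 3 of 5.

Petrov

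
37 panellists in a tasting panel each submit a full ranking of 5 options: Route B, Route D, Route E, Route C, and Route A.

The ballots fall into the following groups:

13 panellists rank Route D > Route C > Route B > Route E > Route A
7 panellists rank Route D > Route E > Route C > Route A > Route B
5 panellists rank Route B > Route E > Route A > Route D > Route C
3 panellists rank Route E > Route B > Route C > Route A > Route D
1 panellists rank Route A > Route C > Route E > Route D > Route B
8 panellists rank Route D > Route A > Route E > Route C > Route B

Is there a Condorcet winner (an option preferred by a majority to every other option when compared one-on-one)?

Head-to-head results (37 voters total):
Route B vs Route D: Route D wins 29–8.
Route B vs Route E: Route E wins 19–18.
Route B vs Route C: Route C wins 29–8.
Route B vs Route A: Route B wins 21–16.
Route D vs Route E: Route D wins 28–9.
Route D vs Route C: Route D wins 33–4.
Route D vs Route A: Route D wins 28–9.
Route E vs Route C: Route E wins 23–14.
Route E vs Route A: Route E wins 28–9.
Route C vs Route A: Route C wins 23–14.
Route D beats each rival — Route B (29–8), Route E (28–9), Route C (33–4), Route A (28–9) — so Route D is the Condorcet winner.

Yes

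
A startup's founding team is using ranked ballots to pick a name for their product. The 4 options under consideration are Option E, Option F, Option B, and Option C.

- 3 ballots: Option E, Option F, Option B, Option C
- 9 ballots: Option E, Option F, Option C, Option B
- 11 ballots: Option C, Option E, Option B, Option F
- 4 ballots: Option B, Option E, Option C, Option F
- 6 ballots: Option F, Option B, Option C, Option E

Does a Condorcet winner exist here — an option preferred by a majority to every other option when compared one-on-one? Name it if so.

Head-to-head results (33 voters total):
Option E vs Option F: Option E wins 27–6.
Option E vs Option B: Option E wins 23–10.
Option E vs Option C: Option C wins 17–16.
Option F vs Option B: Option F wins 18–15.
Option F vs Option C: Option F wins 18–15.
Option B vs Option C: Option C wins 20–13.
No candidate beats all others: Option E beats Option F beats Option C beats Option E, a majority cycle.

No Condorcet winner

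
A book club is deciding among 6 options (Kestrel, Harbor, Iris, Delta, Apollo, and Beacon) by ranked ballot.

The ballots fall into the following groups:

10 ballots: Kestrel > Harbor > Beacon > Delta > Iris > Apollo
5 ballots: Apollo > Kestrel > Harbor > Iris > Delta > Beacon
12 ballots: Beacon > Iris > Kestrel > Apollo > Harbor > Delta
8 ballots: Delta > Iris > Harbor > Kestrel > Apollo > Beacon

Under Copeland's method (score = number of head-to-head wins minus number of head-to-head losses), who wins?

Pairwise results:
  Kestrel vs Harbor: Kestrel wins 27–8.
  Kestrel vs Iris: Iris wins 20–15.
  Kestrel vs Delta: Kestrel wins 27–8.
  Kestrel vs Apollo: Kestrel wins 30–5.
  Kestrel vs Beacon: Kestrel wins 23–12.
  Harbor vs Iris: Iris wins 20–15.
  Harbor vs Delta: Harbor wins 27–8.
  Harbor vs Apollo: Harbor wins 18–17.
  Harbor vs Beacon: Harbor wins 23–12.
  Iris vs Delta: Delta wins 18–17.
  Iris vs Apollo: Iris wins 30–5.
  Iris vs Beacon: Beacon wins 22–13.
  Delta vs Apollo: Delta wins 18–17.
  Delta vs Beacon: Beacon wins 22–13.
  Apollo vs Beacon: Beacon wins 22–13.
Copeland scores (wins − losses):
  Kestrel: 4 − 1 = 3
  Harbor: 3 − 2 = 1
  Iris: 3 − 2 = 1
  Delta: 2 − 3 = -1
  Apollo: 0 − 5 = -5
  Beacon: 3 − 2 = 1
Kestrel has the best Copeland score.

Kestrel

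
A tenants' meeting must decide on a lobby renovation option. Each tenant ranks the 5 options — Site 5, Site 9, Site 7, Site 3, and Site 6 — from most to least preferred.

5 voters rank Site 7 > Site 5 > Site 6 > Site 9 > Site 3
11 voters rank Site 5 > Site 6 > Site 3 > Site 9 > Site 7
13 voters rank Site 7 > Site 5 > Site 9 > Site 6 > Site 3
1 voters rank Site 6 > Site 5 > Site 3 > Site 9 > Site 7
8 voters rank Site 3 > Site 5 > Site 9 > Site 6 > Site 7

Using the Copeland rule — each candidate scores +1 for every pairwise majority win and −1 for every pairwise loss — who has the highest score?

Site 5

Pairwise results:
  Site 5 vs Site 9: Site 5 wins 38–0.
  Site 5 vs Site 7: Site 5 wins 20–18.
  Site 5 vs Site 3: Site 5 wins 30–8.
  Site 5 vs Site 6: Site 5 wins 37–1.
  Site 9 vs Site 7: Site 9 wins 20–18.
  Site 9 vs Site 3: Site 3 wins 20–18.
  Site 9 vs Site 6: Site 9 wins 21–17.
  Site 7 vs Site 3: Site 3 wins 20–18.
  Site 7 vs Site 6: Site 6 wins 20–18.
  Site 3 vs Site 6: Site 6 wins 30–8.
Copeland scores (wins − losses):
  Site 5: 4 − 0 = 4
  Site 9: 2 − 2 = 0
  Site 7: 0 − 4 = -4
  Site 3: 2 − 2 = 0
  Site 6: 2 − 2 = 0
Site 5 has the best Copeland score.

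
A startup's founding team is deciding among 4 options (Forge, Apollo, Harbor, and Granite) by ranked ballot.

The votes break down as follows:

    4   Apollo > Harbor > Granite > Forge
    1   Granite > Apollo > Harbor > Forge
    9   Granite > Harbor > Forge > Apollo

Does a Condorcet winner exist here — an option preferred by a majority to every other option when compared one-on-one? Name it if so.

Head-to-head results (14 voters total):
Forge vs Apollo: Forge wins 9–5.
Forge vs Harbor: Harbor wins 14–0.
Forge vs Granite: Granite wins 14–0.
Apollo vs Harbor: Harbor wins 9–5.
Apollo vs Granite: Granite wins 10–4.
Harbor vs Granite: Granite wins 10–4.
Granite beats each rival — Forge (14–0), Apollo (10–4), Harbor (10–4) — so Granite is the Condorcet winner.

Granite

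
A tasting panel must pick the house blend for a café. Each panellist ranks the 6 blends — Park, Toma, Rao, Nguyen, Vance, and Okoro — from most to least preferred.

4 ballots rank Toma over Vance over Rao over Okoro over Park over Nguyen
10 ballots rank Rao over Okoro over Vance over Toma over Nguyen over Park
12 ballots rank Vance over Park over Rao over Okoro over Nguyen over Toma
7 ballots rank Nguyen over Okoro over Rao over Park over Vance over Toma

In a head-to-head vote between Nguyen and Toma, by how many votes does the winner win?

Ballots ranking Nguyen above Toma: 12+7 = 19.
Ballots ranking Toma above Nguyen: 4+10 = 14.
Nguyen wins 19–14, a margin of 5.

5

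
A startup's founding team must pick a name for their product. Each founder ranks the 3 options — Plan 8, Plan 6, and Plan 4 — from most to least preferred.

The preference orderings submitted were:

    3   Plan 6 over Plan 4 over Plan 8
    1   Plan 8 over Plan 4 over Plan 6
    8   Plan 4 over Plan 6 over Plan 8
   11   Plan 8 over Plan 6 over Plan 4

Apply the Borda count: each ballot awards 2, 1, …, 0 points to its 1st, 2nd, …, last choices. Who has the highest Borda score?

Plan 6

Borda scores:
  Plan 8: 3·0 + 2 + 8·0 + 11·2 = 24
  Plan 6: 3·2 + 0 + 8·1 + 11·1 = 25
  Plan 4: 3·1 + 1 + 8·2 + 11·0 = 20
Plan 6 has the highest total.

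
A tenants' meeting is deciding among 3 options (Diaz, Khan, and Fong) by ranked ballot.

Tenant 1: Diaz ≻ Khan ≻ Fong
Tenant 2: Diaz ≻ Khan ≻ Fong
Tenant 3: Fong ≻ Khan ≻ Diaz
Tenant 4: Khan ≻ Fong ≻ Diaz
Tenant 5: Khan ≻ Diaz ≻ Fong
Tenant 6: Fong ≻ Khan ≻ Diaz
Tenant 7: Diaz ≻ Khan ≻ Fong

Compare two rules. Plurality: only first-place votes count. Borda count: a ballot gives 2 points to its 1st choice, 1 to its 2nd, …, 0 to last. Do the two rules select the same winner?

Plurality first-place counts: Diaz 3, Khan 2, Fong 2 → Diaz.
Borda totals: Diaz 7, Khan 9, Fong 5 → Khan.
The two rules disagree: plurality picks Diaz, Borda picks Khan.

No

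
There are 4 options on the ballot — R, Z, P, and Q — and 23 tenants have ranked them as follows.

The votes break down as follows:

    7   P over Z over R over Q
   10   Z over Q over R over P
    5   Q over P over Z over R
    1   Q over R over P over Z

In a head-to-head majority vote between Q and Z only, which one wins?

Ballots ranking Q above Z: 5+1 = 6.
Ballots ranking Z above Q: 7+10 = 17.
Z wins the head-to-head, 17–6.

Z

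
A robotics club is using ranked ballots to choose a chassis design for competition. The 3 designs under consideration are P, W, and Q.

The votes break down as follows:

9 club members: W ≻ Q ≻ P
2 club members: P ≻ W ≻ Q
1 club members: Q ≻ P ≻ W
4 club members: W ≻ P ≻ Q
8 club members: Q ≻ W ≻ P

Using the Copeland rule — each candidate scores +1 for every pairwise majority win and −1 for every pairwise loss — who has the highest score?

W

Pairwise results:
  P vs W: W wins 21–3.
  P vs Q: Q wins 18–6.
  W vs Q: W wins 15–9.
Copeland scores (wins − losses):
  P: 0 − 2 = -2
  W: 2 − 0 = 2
  Q: 1 − 1 = 0
W has the best Copeland score.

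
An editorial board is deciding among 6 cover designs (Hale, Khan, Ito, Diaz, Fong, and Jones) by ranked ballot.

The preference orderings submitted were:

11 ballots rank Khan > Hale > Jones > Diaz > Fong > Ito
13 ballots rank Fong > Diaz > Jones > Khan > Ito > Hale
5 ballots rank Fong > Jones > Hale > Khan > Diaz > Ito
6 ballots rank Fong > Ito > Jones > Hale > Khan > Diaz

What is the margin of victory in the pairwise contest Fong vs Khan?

Ballots ranking Fong above Khan: 13+5+6 = 24.
Ballots ranking Khan above Fong: 11.
Fong wins 24–11, a margin of 13.

13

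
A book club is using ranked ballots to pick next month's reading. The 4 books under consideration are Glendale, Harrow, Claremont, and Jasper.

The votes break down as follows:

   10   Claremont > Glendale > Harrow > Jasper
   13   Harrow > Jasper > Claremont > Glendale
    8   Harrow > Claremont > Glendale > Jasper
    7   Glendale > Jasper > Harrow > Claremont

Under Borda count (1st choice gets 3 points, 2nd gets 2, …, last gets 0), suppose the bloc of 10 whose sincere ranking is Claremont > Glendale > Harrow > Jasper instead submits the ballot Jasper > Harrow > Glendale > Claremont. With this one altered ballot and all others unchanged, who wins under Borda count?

Borda totals with the altered ballot: Glendale 39, Harrow 90, Claremont 29, Jasper 70.
The winner is unchanged: still Harrow.

Harrow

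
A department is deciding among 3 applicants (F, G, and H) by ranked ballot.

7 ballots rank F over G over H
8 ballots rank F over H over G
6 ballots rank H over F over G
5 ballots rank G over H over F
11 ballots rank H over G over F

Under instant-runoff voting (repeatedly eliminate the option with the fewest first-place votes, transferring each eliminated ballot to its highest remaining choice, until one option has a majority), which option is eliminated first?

G

Round 1: H 17, F 15, G 5. G has the fewest and is eliminated.
Round 2: H 22, F 15. H has a majority.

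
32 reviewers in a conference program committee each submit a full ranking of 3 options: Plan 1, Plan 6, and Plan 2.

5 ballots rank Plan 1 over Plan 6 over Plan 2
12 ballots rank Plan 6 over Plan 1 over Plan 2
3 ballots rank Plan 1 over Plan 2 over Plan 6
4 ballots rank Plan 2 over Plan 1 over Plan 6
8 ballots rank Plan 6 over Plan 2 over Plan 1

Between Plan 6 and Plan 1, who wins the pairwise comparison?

Ballots ranking Plan 6 above Plan 1: 12+8 = 20.
Ballots ranking Plan 1 above Plan 6: 5+3+4 = 12.
Plan 6 wins the head-to-head, 20–12.

Plan 6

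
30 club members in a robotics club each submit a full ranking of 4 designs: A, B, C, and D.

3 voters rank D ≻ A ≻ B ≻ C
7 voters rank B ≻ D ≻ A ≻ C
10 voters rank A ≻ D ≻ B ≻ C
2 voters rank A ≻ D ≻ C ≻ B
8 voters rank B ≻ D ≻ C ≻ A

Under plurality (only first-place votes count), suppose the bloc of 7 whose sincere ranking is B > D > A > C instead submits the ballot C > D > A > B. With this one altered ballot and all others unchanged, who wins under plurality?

A

First-place totals with the altered ballot: A 12, B 8, C 7, D 3.
The switch changes the winner from B to A.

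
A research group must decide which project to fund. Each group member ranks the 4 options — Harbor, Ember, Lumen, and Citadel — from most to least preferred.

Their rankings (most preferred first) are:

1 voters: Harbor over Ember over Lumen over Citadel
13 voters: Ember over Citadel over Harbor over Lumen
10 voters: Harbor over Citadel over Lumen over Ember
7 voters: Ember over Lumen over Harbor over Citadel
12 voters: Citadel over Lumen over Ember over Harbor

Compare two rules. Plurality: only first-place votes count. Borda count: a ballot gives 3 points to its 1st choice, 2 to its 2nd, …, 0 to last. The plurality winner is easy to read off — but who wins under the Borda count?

Citadel

Plurality first-place counts: Harbor 11, Ember 20, Lumen 0, Citadel 12 → Ember.
Borda totals: Harbor 53, Ember 74, Lumen 49, Citadel 82 → Citadel.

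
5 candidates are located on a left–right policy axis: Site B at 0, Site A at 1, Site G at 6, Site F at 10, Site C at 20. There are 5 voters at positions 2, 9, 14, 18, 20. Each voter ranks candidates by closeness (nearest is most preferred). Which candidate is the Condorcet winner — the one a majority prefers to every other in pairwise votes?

With single-peaked preferences on a line, the Condorcet winner is the candidate closest to the median voter.
The median voter (position 14) is closest to Site F at 10.
Check: Site F vs Site B — voters closer to Site F: 4 of 5.

Site F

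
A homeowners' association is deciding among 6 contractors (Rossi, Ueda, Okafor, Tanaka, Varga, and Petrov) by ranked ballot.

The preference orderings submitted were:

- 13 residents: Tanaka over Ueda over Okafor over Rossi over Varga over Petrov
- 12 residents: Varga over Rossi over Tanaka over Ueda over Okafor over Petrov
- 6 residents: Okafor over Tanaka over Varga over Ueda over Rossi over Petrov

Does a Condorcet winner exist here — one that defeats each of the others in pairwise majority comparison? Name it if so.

Tanaka

Head-to-head results (31 voters total):
Rossi vs Ueda: Ueda wins 19–12.
Rossi vs Okafor: Okafor wins 19–12.
Rossi vs Tanaka: Tanaka wins 19–12.
Rossi vs Varga: Varga wins 18–13.
Rossi vs Petrov: Rossi wins 31–0.
Ueda vs Okafor: Ueda wins 25–6.
Ueda vs Tanaka: Tanaka wins 31–0.
Ueda vs Varga: Varga wins 18–13.
Ueda vs Petrov: Ueda wins 31–0.
Okafor vs Tanaka: Tanaka wins 25–6.
Okafor vs Varga: Okafor wins 19–12.
Okafor vs Petrov: Okafor wins 31–0.
Tanaka vs Varga: Tanaka wins 19–12.
Tanaka vs Petrov: Tanaka wins 31–0.
Varga vs Petrov: Varga wins 31–0.
Tanaka beats each rival — Rossi (19–12), Ueda (31–0), Okafor (25–6), Varga (19–12), Petrov (31–0) — so Tanaka is the Condorcet winner.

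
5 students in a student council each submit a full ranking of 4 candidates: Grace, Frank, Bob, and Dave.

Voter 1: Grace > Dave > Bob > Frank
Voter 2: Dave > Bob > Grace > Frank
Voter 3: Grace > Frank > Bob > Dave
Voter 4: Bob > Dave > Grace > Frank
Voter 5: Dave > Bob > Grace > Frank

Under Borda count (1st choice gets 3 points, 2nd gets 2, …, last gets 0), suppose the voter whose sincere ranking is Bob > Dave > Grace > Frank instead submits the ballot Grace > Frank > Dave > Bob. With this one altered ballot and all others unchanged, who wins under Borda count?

Borda totals with the altered ballot: Grace 11, Frank 4, Bob 6, Dave 9.
The switch changes the winner from Dave to Grace.

Grace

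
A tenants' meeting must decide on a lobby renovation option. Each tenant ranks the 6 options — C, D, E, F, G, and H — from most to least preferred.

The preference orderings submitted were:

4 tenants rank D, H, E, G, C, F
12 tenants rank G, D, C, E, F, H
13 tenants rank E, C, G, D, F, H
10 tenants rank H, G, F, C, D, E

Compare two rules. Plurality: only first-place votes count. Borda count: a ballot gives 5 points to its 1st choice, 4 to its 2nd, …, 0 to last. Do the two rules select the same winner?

No

Plurality first-place counts: C 0, D 4, E 13, F 0, G 12, H 10 → E.
Borda totals: C 112, D 104, E 101, F 55, G 147, H 66 → G.
The two rules disagree: plurality picks E, Borda picks G.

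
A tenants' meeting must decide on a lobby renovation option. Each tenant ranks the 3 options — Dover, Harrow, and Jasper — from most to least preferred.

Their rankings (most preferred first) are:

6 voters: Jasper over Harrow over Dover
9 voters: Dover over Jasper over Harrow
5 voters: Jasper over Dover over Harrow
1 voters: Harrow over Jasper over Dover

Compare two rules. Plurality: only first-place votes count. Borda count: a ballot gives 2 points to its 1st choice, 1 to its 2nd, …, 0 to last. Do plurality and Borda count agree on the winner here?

Yes

Plurality first-place counts: Dover 9, Harrow 1, Jasper 11 → Jasper.
Borda totals: Dover 23, Harrow 8, Jasper 32 → Jasper.
The two rules agree on Jasper.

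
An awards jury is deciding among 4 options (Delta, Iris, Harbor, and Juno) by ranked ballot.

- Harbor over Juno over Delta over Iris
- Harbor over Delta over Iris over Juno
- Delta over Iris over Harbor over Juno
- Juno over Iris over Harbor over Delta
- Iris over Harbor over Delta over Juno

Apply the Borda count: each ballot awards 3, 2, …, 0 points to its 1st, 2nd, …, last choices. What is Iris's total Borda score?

Borda scores:
  Delta: 1 + 2 + 3 + 0 + 1 = 7
  Iris: 0 + 1 + 2 + 2 + 3 = 8
  Harbor: 3 + 3 + 1 + 1 + 2 = 10
  Juno: 2 + 0 + 0 + 3 + 0 = 5

8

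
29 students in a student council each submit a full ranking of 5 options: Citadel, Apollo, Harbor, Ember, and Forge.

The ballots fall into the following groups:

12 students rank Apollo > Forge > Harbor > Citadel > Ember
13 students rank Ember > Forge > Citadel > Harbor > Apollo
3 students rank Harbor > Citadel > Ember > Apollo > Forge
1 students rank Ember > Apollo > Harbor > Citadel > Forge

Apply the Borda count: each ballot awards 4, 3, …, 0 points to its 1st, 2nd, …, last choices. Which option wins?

Borda scores:
  Citadel: 12·1 + 13·2 + 3·3 + 1 = 48
  Apollo: 12·4 + 13·0 + 3·1 + 3 = 54
  Harbor: 12·2 + 13·1 + 3·4 + 2 = 51
  Ember: 12·0 + 13·4 + 3·2 + 4 = 62
  Forge: 12·3 + 13·3 + 3·0 + 0 = 75
Forge has the highest total.

Forge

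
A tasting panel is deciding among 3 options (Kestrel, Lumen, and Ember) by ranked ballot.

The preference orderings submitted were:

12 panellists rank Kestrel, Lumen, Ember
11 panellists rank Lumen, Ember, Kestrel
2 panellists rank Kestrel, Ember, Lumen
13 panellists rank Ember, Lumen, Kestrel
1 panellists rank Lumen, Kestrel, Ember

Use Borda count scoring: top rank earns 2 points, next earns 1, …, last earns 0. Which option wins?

Lumen

Borda scores:
  Kestrel: 12·2 + 11·0 + 2·2 + 13·0 + 1 = 29
  Lumen: 12·1 + 11·2 + 2·0 + 13·1 + 2 = 49
  Ember: 12·0 + 11·1 + 2·1 + 13·2 + 0 = 39
Lumen has the highest total.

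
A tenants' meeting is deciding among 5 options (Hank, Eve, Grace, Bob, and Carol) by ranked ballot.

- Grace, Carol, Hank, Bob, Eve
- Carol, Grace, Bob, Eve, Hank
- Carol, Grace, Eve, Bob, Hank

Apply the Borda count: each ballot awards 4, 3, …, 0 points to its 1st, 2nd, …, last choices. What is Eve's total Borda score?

3

Borda scores:
  Hank: 2 + 0 + 0 = 2
  Eve: 0 + 1 + 2 = 3
  Grace: 4 + 3 + 3 = 10
  Bob: 1 + 2 + 1 = 4
  Carol: 3 + 4 + 4 = 11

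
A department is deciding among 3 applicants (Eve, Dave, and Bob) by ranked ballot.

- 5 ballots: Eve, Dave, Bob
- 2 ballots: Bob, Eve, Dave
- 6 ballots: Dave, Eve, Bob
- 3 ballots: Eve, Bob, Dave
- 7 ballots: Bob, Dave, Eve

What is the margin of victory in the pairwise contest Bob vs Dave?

1

Ballots ranking Bob above Dave: 2+3+7 = 12.
Ballots ranking Dave above Bob: 5+6 = 11.
Bob wins 12–11, a margin of 1.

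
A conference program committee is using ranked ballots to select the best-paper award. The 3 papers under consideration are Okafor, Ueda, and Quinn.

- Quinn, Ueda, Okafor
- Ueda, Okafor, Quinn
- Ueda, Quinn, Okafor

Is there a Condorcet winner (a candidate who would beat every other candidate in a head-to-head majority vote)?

Head-to-head results (3 voters total):
Okafor vs Ueda: Ueda wins 3–0.
Okafor vs Quinn: Quinn wins 2–1.
Ueda vs Quinn: Ueda wins 2–1.
Ueda beats each rival — Okafor (3–0), Quinn (2–1) — so Ueda is the Condorcet winner.

Yes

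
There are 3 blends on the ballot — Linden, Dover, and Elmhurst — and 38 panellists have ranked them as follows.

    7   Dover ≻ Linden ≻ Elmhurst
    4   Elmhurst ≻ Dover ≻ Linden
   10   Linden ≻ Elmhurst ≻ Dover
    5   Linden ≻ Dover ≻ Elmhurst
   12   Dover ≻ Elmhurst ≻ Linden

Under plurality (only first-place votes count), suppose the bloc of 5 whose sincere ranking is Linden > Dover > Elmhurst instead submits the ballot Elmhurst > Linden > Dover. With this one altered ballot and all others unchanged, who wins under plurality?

First-place totals with the altered ballot: Linden 10, Dover 19, Elmhurst 9.
The winner is unchanged: still Dover.

Dover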